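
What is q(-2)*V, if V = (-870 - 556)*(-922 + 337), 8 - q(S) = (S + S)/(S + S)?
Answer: 5839470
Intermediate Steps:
q(S) = 7 (q(S) = 8 - (S + S)/(S + S) = 8 - 2*S/(2*S) = 8 - 2*S*1/(2*S) = 8 - 1*1 = 8 - 1 = 7)
V = 834210 (V = -1426*(-585) = 834210)
q(-2)*V = 7*834210 = 5839470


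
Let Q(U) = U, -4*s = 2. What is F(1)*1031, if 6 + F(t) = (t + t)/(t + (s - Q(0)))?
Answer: -2062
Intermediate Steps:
s = -½ (s = -¼*2 = -½ ≈ -0.50000)
F(t) = -6 + 2*t/(-½ + t) (F(t) = -6 + (t + t)/(t + (-½ - 1*0)) = -6 + (2*t)/(t + (-½ + 0)) = -6 + (2*t)/(t - ½) = -6 + (2*t)/(-½ + t) = -6 + 2*t/(-½ + t))
F(1)*1031 = (2*(3 - 4*1)/(-1 + 2*1))*1031 = (2*(3 - 4)/(-1 + 2))*1031 = (2*(-1)/1)*1031 = (2*1*(-1))*1031 = -2*1031 = -2062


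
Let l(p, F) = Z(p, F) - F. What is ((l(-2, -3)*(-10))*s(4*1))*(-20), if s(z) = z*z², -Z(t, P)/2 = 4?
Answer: -64000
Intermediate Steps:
Z(t, P) = -8 (Z(t, P) = -2*4 = -8)
l(p, F) = -8 - F
s(z) = z³
((l(-2, -3)*(-10))*s(4*1))*(-20) = (((-8 - 1*(-3))*(-10))*(4*1)³)*(-20) = (((-8 + 3)*(-10))*4³)*(-20) = (-5*(-10)*64)*(-20) = (50*64)*(-20) = 3200*(-20) = -64000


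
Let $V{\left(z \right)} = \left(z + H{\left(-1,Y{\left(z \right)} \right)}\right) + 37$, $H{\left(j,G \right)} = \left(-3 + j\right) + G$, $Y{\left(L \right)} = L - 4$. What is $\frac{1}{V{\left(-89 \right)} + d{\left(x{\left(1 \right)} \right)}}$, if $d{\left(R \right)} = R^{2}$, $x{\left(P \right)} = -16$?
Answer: $\frac{1}{107} \approx 0.0093458$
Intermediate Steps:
$Y{\left(L \right)} = -4 + L$ ($Y{\left(L \right)} = L - 4 = -4 + L$)
$H{\left(j,G \right)} = -3 + G + j$
$V{\left(z \right)} = 29 + 2 z$ ($V{\left(z \right)} = \left(z - \left(8 - z\right)\right) + 37 = \left(z + \left(-8 + z\right)\right) + 37 = \left(-8 + 2 z\right) + 37 = 29 + 2 z$)
$\frac{1}{V{\left(-89 \right)} + d{\left(x{\left(1 \right)} \right)}} = \frac{1}{\left(29 + 2 \left(-89\right)\right) + \left(-16\right)^{2}} = \frac{1}{\left(29 - 178\right) + 256} = \frac{1}{-149 + 256} = \frac{1}{107}$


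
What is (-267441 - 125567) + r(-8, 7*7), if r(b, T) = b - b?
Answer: -393008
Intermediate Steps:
r(b, T) = 0
(-267441 - 125567) + r(-8, 7*7) = (-267441 - 125567) + 0 = -393008 + 0 = -393008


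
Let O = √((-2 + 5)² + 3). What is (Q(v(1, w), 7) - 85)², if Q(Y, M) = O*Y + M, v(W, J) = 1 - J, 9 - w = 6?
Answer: 6132 + 624*√3 ≈ 7212.8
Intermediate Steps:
w = 3 (w = 9 - 1*6 = 9 - 6 = 3)
O = 2*√3 (O = √(3² + 3) = √(9 + 3) = √12 = 2*√3 ≈ 3.4641)
Q(Y, M) = M + 2*Y*√3 (Q(Y, M) = (2*√3)*Y + M = 2*Y*√3 + M = M + 2*Y*√3)
(Q(v(1, w), 7) - 85)² = ((7 + 2*(1 - 1*3)*√3) - 85)² = ((7 + 2*(1 - 3)*√3) - 85)² = ((7 + 2*(-2)*√3) - 85)² = ((7 - 4*√3) - 85)² = (-78 - 4*√3)²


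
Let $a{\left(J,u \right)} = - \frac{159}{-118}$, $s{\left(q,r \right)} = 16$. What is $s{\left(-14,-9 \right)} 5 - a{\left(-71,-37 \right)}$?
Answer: $\frac{9281}{118} \approx 78.653$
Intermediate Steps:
$a{\left(J,u \right)} = \frac{159}{118}$ ($a{\left(J,u \right)} = \left(-159\right) \left(- \frac{1}{118}\right) = \frac{159}{118}$)
$s{\left(-14,-9 \right)} 5 - a{\left(-71,-37 \right)} = 16 \cdot 5 - \frac{159}{118} = 80 - \frac{159}{118} = \frac{9281}{118}$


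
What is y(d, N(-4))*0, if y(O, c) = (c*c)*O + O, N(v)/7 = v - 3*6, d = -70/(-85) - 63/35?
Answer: 0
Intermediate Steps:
d = -83/85 (d = -70*(-1/85) - 63*1/35 = 14/17 - 9/5 = -83/85 ≈ -0.97647)
N(v) = -126 + 7*v (N(v) = 7*(v - 3*6) = 7*(v - 18) = 7*(-18 + v) = -126 + 7*v)
y(O, c) = O + O*c² (y(O, c) = c²*O + O = O*c² + O = O + O*c²)
y(d, N(-4))*0 = -83*(1 + (-126 + 7*(-4))²)/85*0 = -83*(1 + (-126 - 28)²)/85*0 = -83*(1 + (-154)²)/85*0 = -83*(1 + 23716)/85*0 = -83/85*23717*0 = -1968511/85*0 = 0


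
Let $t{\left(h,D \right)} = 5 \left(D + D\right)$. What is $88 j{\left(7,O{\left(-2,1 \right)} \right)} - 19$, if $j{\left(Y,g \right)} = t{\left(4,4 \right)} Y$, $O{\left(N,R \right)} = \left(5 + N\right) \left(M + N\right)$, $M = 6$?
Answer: $24621$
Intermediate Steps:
$O{\left(N,R \right)} = \left(5 + N\right) \left(6 + N\right)$
$t{\left(h,D \right)} = 10 D$ ($t{\left(h,D \right)} = 5 \cdot 2 D = 10 D$)
$j{\left(Y,g \right)} = 40 Y$ ($j{\left(Y,g \right)} = 10 \cdot 4 Y = 40 Y$)
$88 j{\left(7,O{\left(-2,1 \right)} \right)} - 19 = 88 \cdot 40 \cdot 7 - 19 = 88 \cdot 280 - 19 = 24640 - 19 = 24621$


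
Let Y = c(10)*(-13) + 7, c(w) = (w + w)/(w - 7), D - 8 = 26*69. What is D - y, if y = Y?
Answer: 5645/3 ≈ 1881.7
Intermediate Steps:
D = 1802 (D = 8 + 26*69 = 8 + 1794 = 1802)
c(w) = 2*w/(-7 + w) (c(w) = (2*w)/(-7 + w) = 2*w/(-7 + w))
Y = -239/3 (Y = (2*10/(-7 + 10))*(-13) + 7 = (2*10/3)*(-13) + 7 = (2*10*(⅓))*(-13) + 7 = (20/3)*(-13) + 7 = -260/3 + 7 = -239/3 ≈ -79.667)
y = -239/3 ≈ -79.667
D - y = 1802 - 1*(-239/3) = 1802 + 239/3 = 5645/3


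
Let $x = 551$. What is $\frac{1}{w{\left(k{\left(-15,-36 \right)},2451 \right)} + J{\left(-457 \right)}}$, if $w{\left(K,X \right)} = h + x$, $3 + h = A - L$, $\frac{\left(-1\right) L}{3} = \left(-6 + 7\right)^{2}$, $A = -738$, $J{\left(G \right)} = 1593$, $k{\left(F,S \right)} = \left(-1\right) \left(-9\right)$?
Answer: $\frac{1}{1406} \approx 0.00071124$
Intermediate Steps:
$k{\left(F,S \right)} = 9$
$L = -3$ ($L = - 3 \left(-6 + 7\right)^{2} = - 3 \cdot 1^{2} = \left(-3\right) 1 = -3$)
$h = -738$ ($h = -3 - 735 = -738$)
$w{\left(K,X \right)} = -187$ ($w{\left(K,X \right)} = -738 + 551 = -187$)
$\frac{1}{w{\left(k{\left(-15,-36 \right)},2451 \right)} + J{\left(-457 \right)}} = \frac{1}{-187 + 1593} = \frac{1}{1406}$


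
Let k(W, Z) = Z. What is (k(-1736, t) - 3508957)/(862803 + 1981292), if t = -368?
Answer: -701865/568819 ≈ -1.2339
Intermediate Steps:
(k(-1736, t) - 3508957)/(862803 + 1981292) = (-368 - 3508957)/(862803 + 1981292) = -3509325/2844095 = -3509325*1/2844095 = -701865/568819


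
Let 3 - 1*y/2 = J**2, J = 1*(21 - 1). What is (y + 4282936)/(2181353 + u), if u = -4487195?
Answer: -2141071/1152921 ≈ -1.8571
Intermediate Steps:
J = 20 (J = 1*20 = 20)
y = -794 (y = 6 - 2*20**2 = 6 - 2*400 = 6 - 800 = -794)
(y + 4282936)/(2181353 + u) = (-794 + 4282936)/(2181353 - 4487195) = 4282142/(-2305842) = 4282142*(-1/2305842) = -2141071/1152921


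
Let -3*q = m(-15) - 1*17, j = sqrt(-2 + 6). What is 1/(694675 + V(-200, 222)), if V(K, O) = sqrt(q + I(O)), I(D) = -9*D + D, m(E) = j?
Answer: 694675/482573357396 - I*sqrt(1771)/482573357396 ≈ 1.4395e-6 - 8.7206e-11*I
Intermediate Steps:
j = 2 (j = sqrt(4) = 2)
m(E) = 2
I(D) = -8*D
q = 5 (q = -(2 - 1*17)/3 = -(2 - 17)/3 = -1/3*(-15) = 5)
V(K, O) = sqrt(5 - 8*O)
1/(694675 + V(-200, 222)) = 1/(694675 + sqrt(5 - 8*222)) = 1/(694675 + sqrt(5 - 1776)) = 1/(694675 + sqrt(-1771)) = 1/(694675 + I*sqrt(1771))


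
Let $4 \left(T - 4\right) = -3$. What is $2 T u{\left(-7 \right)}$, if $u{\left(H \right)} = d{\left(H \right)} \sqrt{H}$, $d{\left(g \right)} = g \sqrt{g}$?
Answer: $\frac{637}{2} \approx 318.5$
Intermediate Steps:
$T = \frac{13}{4}$ ($T = 4 + \frac{1}{4} \left(-3\right) = 4 - \frac{3}{4} = \frac{13}{4} \approx 3.25$)
$d{\left(g \right)} = g^{\frac{3}{2}}$
$u{\left(H \right)} = H^{2}$ ($u{\left(H \right)} = H^{\frac{3}{2}} \sqrt{H} = H^{2}$)
$2 T u{\left(-7 \right)} = 2 \cdot \frac{13}{4} \left(-7\right)^{2} = \frac{13}{2} \cdot 49 = \frac{637}{2}$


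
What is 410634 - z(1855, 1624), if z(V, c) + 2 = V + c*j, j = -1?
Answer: 410405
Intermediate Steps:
z(V, c) = -2 + V - c (z(V, c) = -2 + (V + c*(-1)) = -2 + (V - c) = -2 + V - c)
410634 - z(1855, 1624) = 410634 - (-2 + 1855 - 1*1624) = 410634 - (-2 + 1855 - 1624) = 410634 - 1*229 = 410634 - 229 = 410405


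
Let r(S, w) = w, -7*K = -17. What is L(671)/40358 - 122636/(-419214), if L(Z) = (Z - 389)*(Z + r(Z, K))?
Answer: 147981674572/29607617571 ≈ 4.9981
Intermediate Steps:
K = 17/7 (K = -⅐*(-17) = 17/7 ≈ 2.4286)
L(Z) = (-389 + Z)*(17/7 + Z) (L(Z) = (Z - 389)*(Z + 17/7) = (-389 + Z)*(17/7 + Z))
L(671)/40358 - 122636/(-419214) = (-6613/7 + 671² - 2706/7*671)/40358 - 122636/(-419214) = (-6613/7 + 450241 - 1815726/7)*(1/40358) - 122636*(-1/419214) = (1329348/7)*(1/40358) + 61318/209607 = 664674/141253 + 61318/209607 = 147981674572/29607617571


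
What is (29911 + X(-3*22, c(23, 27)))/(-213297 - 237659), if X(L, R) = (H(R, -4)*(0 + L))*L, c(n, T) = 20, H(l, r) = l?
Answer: -3163/12188 ≈ -0.25952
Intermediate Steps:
X(L, R) = R*L² (X(L, R) = (R*(0 + L))*L = (R*L)*L = (L*R)*L = R*L²)
(29911 + X(-3*22, c(23, 27)))/(-213297 - 237659) = (29911 + 20*(-3*22)²)/(-213297 - 237659) = (29911 + 20*(-66)²)/(-450956) = (29911 + 20*4356)*(-1/450956) = (29911 + 87120)*(-1/450956) = 117031*(-1/450956) = -3163/12188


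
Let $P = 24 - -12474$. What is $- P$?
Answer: $-12498$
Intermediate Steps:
$P = 12498$ ($P = 24 + 12474 = 12498$)
$- P = \left(-1\right) 12498 = -12498$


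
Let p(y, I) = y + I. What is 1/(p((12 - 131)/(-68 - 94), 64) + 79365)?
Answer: 162/12867617 ≈ 1.2590e-5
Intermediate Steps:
p(y, I) = I + y
1/(p((12 - 131)/(-68 - 94), 64) + 79365) = 1/((64 + (12 - 131)/(-68 - 94)) + 79365) = 1/((64 - 119/(-162)) + 79365) = 1/((64 - 119*(-1/162)) + 79365) = 1/((64 + 119/162) + 79365) = 1/(10487/162 + 79365) = 1/(12867617/162) = 162/12867617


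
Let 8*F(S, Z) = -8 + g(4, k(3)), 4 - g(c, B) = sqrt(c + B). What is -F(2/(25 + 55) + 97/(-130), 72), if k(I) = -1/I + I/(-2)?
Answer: 1/2 + sqrt(78)/48 ≈ 0.68400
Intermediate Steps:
k(I) = -1/I - I/2 (k(I) = -1/I + I*(-1/2) = -1/I - I/2)
g(c, B) = 4 - sqrt(B + c) (g(c, B) = 4 - sqrt(c + B) = 4 - sqrt(B + c))
F(S, Z) = -1/2 - sqrt(78)/48 (F(S, Z) = (-8 + (4 - sqrt((-1/3 - 1/2*3) + 4)))/8 = (-8 + (4 - sqrt((-1*1/3 - 3/2) + 4)))/8 = (-8 + (4 - sqrt((-1/3 - 3/2) + 4)))/8 = (-8 + (4 - sqrt(-11/6 + 4)))/8 = (-8 + (4 - sqrt(13/6)))/8 = (-8 + (4 - sqrt(78)/6))/8 = (-4 - sqrt(78)/6)/8 = -1/2 - sqrt(78)/48)
-F(2/(25 + 55) + 97/(-130), 72) = -(-1/2 - sqrt(78)/48) = 1/2 + sqrt(78)/48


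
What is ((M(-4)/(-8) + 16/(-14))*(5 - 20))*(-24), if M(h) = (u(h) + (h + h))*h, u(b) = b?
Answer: -18000/7 ≈ -2571.4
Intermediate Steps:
M(h) = 3*h**2 (M(h) = (h + (h + h))*h = (h + 2*h)*h = (3*h)*h = 3*h**2)
((M(-4)/(-8) + 16/(-14))*(5 - 20))*(-24) = (((3*(-4)**2)/(-8) + 16/(-14))*(5 - 20))*(-24) = (((3*16)*(-1/8) + 16*(-1/14))*(-15))*(-24) = ((48*(-1/8) - 8/7)*(-15))*(-24) = ((-6 - 8/7)*(-15))*(-24) = -50/7*(-15)*(-24) = (750/7)*(-24) = -18000/7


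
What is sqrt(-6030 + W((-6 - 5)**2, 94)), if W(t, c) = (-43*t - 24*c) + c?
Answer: I*sqrt(13395) ≈ 115.74*I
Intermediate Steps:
W(t, c) = -43*t - 23*c
sqrt(-6030 + W((-6 - 5)**2, 94)) = sqrt(-6030 + (-43*(-6 - 5)**2 - 23*94)) = sqrt(-6030 + (-43*(-11)**2 - 2162)) = sqrt(-6030 + (-43*121 - 2162)) = sqrt(-6030 + (-5203 - 2162)) = sqrt(-6030 - 7365) = sqrt(-13395) = I*sqrt(13395)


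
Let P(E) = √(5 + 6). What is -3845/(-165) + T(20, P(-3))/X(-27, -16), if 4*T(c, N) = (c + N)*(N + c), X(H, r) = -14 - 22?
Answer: 3599/176 - 5*√11/18 ≈ 19.528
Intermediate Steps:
P(E) = √11
X(H, r) = -36
T(c, N) = (N + c)²/4 (T(c, N) = ((c + N)*(N + c))/4 = ((N + c)*(N + c))/4 = (N + c)²/4)
-3845/(-165) + T(20, P(-3))/X(-27, -16) = -3845/(-165) + ((√11 + 20)²/4)/(-36) = -3845*(-1/165) + ((20 + √11)²/4)*(-1/36) = 769/33 - (20 + √11)²/144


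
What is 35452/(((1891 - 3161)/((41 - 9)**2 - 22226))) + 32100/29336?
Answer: 2756317761643/4657090 ≈ 5.9185e+5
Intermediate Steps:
35452/(((1891 - 3161)/((41 - 9)**2 - 22226))) + 32100/29336 = 35452/((-1270/(32**2 - 22226))) + 32100*(1/29336) = 35452/((-1270/(1024 - 22226))) + 8025/7334 = 35452/((-1270/(-21202))) + 8025/7334 = 35452/((-1270*(-1/21202))) + 8025/7334 = 35452/(635/10601) + 8025/7334 = 35452*(10601/635) + 8025/7334 = 375826652/635 + 8025/7334 = 2756317761643/4657090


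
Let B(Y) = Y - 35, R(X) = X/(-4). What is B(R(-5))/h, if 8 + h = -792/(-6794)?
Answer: 91719/21424 ≈ 4.2811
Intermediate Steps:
R(X) = -X/4 (R(X) = X*(-¼) = -X/4)
B(Y) = -35 + Y
h = -26780/3397 (h = -8 - 792/(-6794) = -8 - 792*(-1/6794) = -8 + 396/3397 = -26780/3397 ≈ -7.8834)
B(R(-5))/h = (-35 - ¼*(-5))/(-26780/3397) = (-35 + 5/4)*(-3397/26780) = -135/4*(-3397/26780) = 91719/21424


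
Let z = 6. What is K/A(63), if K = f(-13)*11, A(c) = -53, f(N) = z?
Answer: -66/53 ≈ -1.2453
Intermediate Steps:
f(N) = 6
K = 66 (K = 6*11 = 66)
K/A(63) = 66/(-53) = 66*(-1/53) = -66/53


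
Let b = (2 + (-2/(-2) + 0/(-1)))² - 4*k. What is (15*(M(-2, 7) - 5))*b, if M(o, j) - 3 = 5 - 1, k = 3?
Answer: -90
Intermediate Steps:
M(o, j) = 7 (M(o, j) = 3 + (5 - 1) = 3 + 4 = 7)
b = -3 (b = (2 + (-2/(-2) + 0/(-1)))² - 4*3 = (2 + (-2*(-½) + 0*(-1)))² - 12 = (2 + (1 + 0))² - 12 = (2 + 1)² - 12 = 3² - 12 = 9 - 12 = -3)
(15*(M(-2, 7) - 5))*b = (15*(7 - 5))*(-3) = (15*2)*(-3) = 30*(-3) = -90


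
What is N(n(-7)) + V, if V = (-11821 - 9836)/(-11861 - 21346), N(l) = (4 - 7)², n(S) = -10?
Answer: 106840/11069 ≈ 9.6522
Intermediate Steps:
N(l) = 9 (N(l) = (-3)² = 9)
V = 7219/11069 (V = -21657/(-33207) = -21657*(-1/33207) = 7219/11069 ≈ 0.65218)
N(n(-7)) + V = 9 + 7219/11069 = 106840/11069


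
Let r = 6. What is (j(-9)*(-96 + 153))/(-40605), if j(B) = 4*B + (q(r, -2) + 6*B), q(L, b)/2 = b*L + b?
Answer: 2242/13535 ≈ 0.16564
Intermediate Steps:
q(L, b) = 2*b + 2*L*b (q(L, b) = 2*(b*L + b) = 2*(L*b + b) = 2*(b + L*b) = 2*b + 2*L*b)
j(B) = -28 + 10*B (j(B) = 4*B + (2*(-2)*(1 + 6) + 6*B) = 4*B + (2*(-2)*7 + 6*B) = 4*B + (-28 + 6*B) = -28 + 10*B)
(j(-9)*(-96 + 153))/(-40605) = ((-28 + 10*(-9))*(-96 + 153))/(-40605) = ((-28 - 90)*57)*(-1/40605) = -118*57*(-1/40605) = -6726*(-1/40605) = 2242/13535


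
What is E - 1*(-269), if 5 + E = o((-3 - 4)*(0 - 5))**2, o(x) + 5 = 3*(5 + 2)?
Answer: 520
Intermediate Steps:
o(x) = 16 (o(x) = -5 + 3*(5 + 2) = -5 + 3*7 = -5 + 21 = 16)
E = 251 (E = -5 + 16**2 = -5 + 256 = 251)
E - 1*(-269) = 251 - 1*(-269) = 251 + 269 = 520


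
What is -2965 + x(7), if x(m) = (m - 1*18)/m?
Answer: -20766/7 ≈ -2966.6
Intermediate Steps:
x(m) = (-18 + m)/m (x(m) = (m - 18)/m = (-18 + m)/m)
-2965 + x(7) = -2965 + (-18 + 7)/7 = -2965 + (⅐)*(-11) = -2965 - 11/7 = -20766/7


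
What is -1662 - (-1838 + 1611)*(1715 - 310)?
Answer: 317273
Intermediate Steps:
-1662 - (-1838 + 1611)*(1715 - 310) = -1662 - (-227)*1405 = -1662 - 1*(-318935) = -1662 + 318935 = 317273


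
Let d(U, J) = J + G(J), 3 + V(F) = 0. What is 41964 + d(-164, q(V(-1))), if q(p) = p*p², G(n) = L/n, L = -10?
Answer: 1132309/27 ≈ 41937.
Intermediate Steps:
V(F) = -3 (V(F) = -3 + 0 = -3)
G(n) = -10/n
q(p) = p³
d(U, J) = J - 10/J
41964 + d(-164, q(V(-1))) = 41964 + ((-3)³ - 10/((-3)³)) = 41964 + (-27 - 10/(-27)) = 41964 + (-27 - 10*(-1/27)) = 41964 + (-27 + 10/27) = 41964 - 719/27 = 1132309/27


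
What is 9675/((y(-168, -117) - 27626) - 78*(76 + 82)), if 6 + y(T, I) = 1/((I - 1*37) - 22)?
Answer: -1702800/7032257 ≈ -0.24214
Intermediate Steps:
y(T, I) = -6 + 1/(-59 + I) (y(T, I) = -6 + 1/((I - 1*37) - 22) = -6 + 1/((I - 37) - 22) = -6 + 1/((-37 + I) - 22) = -6 + 1/(-59 + I))
9675/((y(-168, -117) - 27626) - 78*(76 + 82)) = 9675/(((355 - 6*(-117))/(-59 - 117) - 27626) - 78*(76 + 82)) = 9675/(((355 + 702)/(-176) - 27626) - 78*158) = 9675/((-1/176*1057 - 27626) - 12324) = 9675/((-1057/176 - 27626) - 12324) = 9675/(-4863233/176 - 12324) = 9675/(-7032257/176) = 9675*(-176/7032257) = -1702800/7032257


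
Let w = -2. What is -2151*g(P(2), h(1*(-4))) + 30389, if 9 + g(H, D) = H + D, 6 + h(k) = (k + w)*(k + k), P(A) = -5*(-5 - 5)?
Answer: -148144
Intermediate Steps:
P(A) = 50 (P(A) = -5*(-10) = 50)
h(k) = -6 + 2*k*(-2 + k) (h(k) = -6 + (k - 2)*(k + k) = -6 + (-2 + k)*(2*k) = -6 + 2*k*(-2 + k))
g(H, D) = -9 + D + H (g(H, D) = -9 + (H + D) = -9 + (D + H) = -9 + D + H)
-2151*g(P(2), h(1*(-4))) + 30389 = -2151*(-9 + (-6 - 4*(-4) + 2*(1*(-4))²) + 50) + 30389 = -2151*(-9 + (-6 - 4*(-4) + 2*(-4)²) + 50) + 30389 = -2151*(-9 + (-6 + 16 + 2*16) + 50) + 30389 = -2151*(-9 + (-6 + 16 + 32) + 50) + 30389 = -2151*(-9 + 42 + 50) + 30389 = -2151*83 + 30389 = -178533 + 30389 = -148144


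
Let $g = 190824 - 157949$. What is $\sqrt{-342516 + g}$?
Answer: $i \sqrt{309641} \approx 556.45 i$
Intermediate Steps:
$g = 32875$ ($g = 190824 - 157949 = 32875$)
$\sqrt{-342516 + g} = \sqrt{-342516 + 32875} = \sqrt{-309641} = i \sqrt{309641}$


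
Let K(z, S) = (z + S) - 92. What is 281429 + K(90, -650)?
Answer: 280777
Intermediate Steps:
K(z, S) = -92 + S + z (K(z, S) = (S + z) - 92 = -92 + S + z)
281429 + K(90, -650) = 281429 + (-92 - 650 + 90) = 281429 - 652 = 280777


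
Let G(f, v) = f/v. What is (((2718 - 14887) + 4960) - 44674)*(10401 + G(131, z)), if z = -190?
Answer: -102523869097/190 ≈ -5.3960e+8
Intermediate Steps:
(((2718 - 14887) + 4960) - 44674)*(10401 + G(131, z)) = (((2718 - 14887) + 4960) - 44674)*(10401 + 131/(-190)) = ((-12169 + 4960) - 44674)*(10401 + 131*(-1/190)) = (-7209 - 44674)*(10401 - 131/190) = -51883*1976059/190 = -102523869097/190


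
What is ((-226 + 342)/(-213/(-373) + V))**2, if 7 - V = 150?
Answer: 468029956/705592969 ≈ 0.66331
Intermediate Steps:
V = -143 (V = 7 - 1*150 = 7 - 150 = -143)
((-226 + 342)/(-213/(-373) + V))**2 = ((-226 + 342)/(-213/(-373) - 143))**2 = (116/(-213*(-1/373) - 143))**2 = (116/(213/373 - 143))**2 = (116/(-53126/373))**2 = (116*(-373/53126))**2 = (-21634/26563)**2 = 468029956/705592969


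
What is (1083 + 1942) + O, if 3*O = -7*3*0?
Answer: 3025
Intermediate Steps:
O = 0 (O = (-7*3*0)/3 = (-21*0)/3 = (1/3)*0 = 0)
(1083 + 1942) + O = (1083 + 1942) + 0 = 3025 + 0 = 3025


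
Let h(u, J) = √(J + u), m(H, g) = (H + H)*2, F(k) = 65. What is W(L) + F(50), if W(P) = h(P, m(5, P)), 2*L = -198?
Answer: 65 + I*√79 ≈ 65.0 + 8.8882*I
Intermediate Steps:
L = -99 (L = (½)*(-198) = -99)
m(H, g) = 4*H (m(H, g) = (2*H)*2 = 4*H)
W(P) = √(20 + P) (W(P) = √(4*5 + P) = √(20 + P))
W(L) + F(50) = √(20 - 99) + 65 = √(-79) + 65 = I*√79 + 65 = 65 + I*√79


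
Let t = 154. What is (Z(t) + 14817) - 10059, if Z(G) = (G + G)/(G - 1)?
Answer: 728282/153 ≈ 4760.0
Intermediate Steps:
Z(G) = 2*G/(-1 + G) (Z(G) = (2*G)/(-1 + G) = 2*G/(-1 + G))
(Z(t) + 14817) - 10059 = (2*154/(-1 + 154) + 14817) - 10059 = (2*154/153 + 14817) - 10059 = (2*154*(1/153) + 14817) - 10059 = (308/153 + 14817) - 10059 = 2267309/153 - 10059 = 728282/153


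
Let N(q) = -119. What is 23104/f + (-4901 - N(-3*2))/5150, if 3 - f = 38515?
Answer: -9473437/6198025 ≈ -1.5285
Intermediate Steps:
f = -38512 (f = 3 - 1*38515 = 3 - 38515 = -38512)
23104/f + (-4901 - N(-3*2))/5150 = 23104/(-38512) + (-4901 - 1*(-119))/5150 = 23104*(-1/38512) + (-4901 + 119)*(1/5150) = -1444/2407 - 4782*1/5150 = -1444/2407 - 2391/2575 = -9473437/6198025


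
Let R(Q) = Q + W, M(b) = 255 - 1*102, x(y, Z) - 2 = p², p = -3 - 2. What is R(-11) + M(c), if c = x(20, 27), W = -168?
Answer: -26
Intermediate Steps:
p = -5
x(y, Z) = 27 (x(y, Z) = 2 + (-5)² = 2 + 25 = 27)
c = 27
M(b) = 153 (M(b) = 255 - 102 = 153)
R(Q) = -168 + Q (R(Q) = Q - 168 = -168 + Q)
R(-11) + M(c) = (-168 - 11) + 153 = -179 + 153 = -26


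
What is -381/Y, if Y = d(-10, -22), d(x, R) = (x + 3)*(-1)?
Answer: -381/7 ≈ -54.429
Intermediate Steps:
d(x, R) = -3 - x (d(x, R) = (3 + x)*(-1) = -3 - x)
Y = 7 (Y = -3 - 1*(-10) = -3 + 10 = 7)
-381/Y = -381/7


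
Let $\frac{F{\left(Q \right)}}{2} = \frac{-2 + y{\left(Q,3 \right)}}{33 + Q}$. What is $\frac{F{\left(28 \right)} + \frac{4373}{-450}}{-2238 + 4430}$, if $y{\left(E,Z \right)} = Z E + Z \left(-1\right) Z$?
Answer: $- \frac{201053}{60170400} \approx -0.0033414$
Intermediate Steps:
$y{\left(E,Z \right)} = - Z^{2} + E Z$ ($y{\left(E,Z \right)} = E Z + - Z Z = E Z - Z^{2} = - Z^{2} + E Z$)
$F{\left(Q \right)} = \frac{2 \left(-11 + 3 Q\right)}{33 + Q}$ ($F{\left(Q \right)} = 2 \frac{-2 + 3 \left(Q - 3\right)}{33 + Q} = 2 \frac{-2 + 3 \left(-3 + Q\right)}{33 + Q} = 2 \frac{-2 + \left(-9 + 3 Q\right)}{33 + Q} = 2 \frac{-11 + 3 Q}{33 + Q} = \frac{2 \left(-11 + 3 Q\right)}{33 + Q}$)
$\frac{F{\left(28 \right)} + \frac{4373}{-450}}{-2238 + 4430} = \frac{\frac{2 \left(-11 + 3 \cdot 28\right)}{33 + 28} + \frac{4373}{-450}}{-2238 + 4430} = \frac{\frac{2 \left(-11 + 84\right)}{61} + 4373 \left(- \frac{1}{450}\right)}{2192} = \left(2 \cdot \frac{1}{61} \cdot 73 - \frac{4373}{450}\right) \frac{1}{2192} = \left(\frac{146}{61} - \frac{4373}{450}\right) \frac{1}{2192} = \left(- \frac{201053}{27450}\right) \frac{1}{2192} = - \frac{201053}{60170400}$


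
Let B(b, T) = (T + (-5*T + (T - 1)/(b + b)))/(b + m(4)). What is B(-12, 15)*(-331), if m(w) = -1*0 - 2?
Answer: -240637/168 ≈ -1432.4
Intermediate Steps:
m(w) = -2 (m(w) = 0 - 2 = -2)
B(b, T) = (-4*T + (-1 + T)/(2*b))/(-2 + b) (B(b, T) = (T + (-5*T + (T - 1)/(b + b)))/(b - 2) = (T + (-5*T + (-1 + T)/((2*b))))/(-2 + b) = (T + (-5*T + (-1 + T)*(1/(2*b))))/(-2 + b) = (T + (-5*T + (-1 + T)/(2*b)))/(-2 + b) = (-4*T + (-1 + T)/(2*b))/(-2 + b))
B(-12, 15)*(-331) = ((½)*(-1 + 15 - 8*15*(-12))/(-12*(-2 - 12)))*(-331) = ((½)*(-1/12)*(-1 + 15 + 1440)/(-14))*(-331) = ((½)*(-1/12)*(-1/14)*1454)*(-331) = (727/168)*(-331) = -240637/168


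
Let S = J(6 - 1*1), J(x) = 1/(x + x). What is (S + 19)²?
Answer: 36481/100 ≈ 364.81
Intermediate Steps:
J(x) = 1/(2*x)
S = ⅒ (S = 1/(2*(6 - 1*1)) = 1/(2*(6 - 1)) = (½)/5 = (½)*(⅕) = ⅒ ≈ 0.10000)
(S + 19)² = (⅒ + 19)² = (191/10)² = 36481/100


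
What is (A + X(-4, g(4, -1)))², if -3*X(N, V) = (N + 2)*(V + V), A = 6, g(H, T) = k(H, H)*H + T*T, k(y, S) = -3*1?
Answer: 676/9 ≈ 75.111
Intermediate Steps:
k(y, S) = -3
g(H, T) = T² - 3*H (g(H, T) = -3*H + T*T = -3*H + T² = T² - 3*H)
X(N, V) = -2*V*(2 + N)/3 (X(N, V) = -(N + 2)*(V + V)/3 = -(2 + N)*2*V/3 = -2*V*(2 + N)/3)
(A + X(-4, g(4, -1)))² = (6 - 2*((-1)² - 3*4)*(2 - 4)/3)² = (6 - ⅔*(1 - 12)*(-2))² = (6 - ⅔*(-11)*(-2))² = (6 - 44/3)² = (-26/3)² = 676/9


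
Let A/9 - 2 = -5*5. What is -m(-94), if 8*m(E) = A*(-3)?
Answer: -621/8 ≈ -77.625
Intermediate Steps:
A = -207 (A = 18 + 9*(-5*5) = 18 + 9*(-25) = 18 - 225 = -207)
m(E) = 621/8 (m(E) = (-207*(-3))/8 = (1/8)*621 = 621/8)
-m(-94) = -1*621/8 = -621/8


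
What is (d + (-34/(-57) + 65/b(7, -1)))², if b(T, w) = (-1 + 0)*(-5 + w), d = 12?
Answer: 7134241/12996 ≈ 548.96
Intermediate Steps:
b(T, w) = 5 - w (b(T, w) = -(-5 + w) = 5 - w)
(d + (-34/(-57) + 65/b(7, -1)))² = (12 + (-34/(-57) + 65/(5 - 1*(-1))))² = (12 + (-34*(-1/57) + 65/(5 + 1)))² = (12 + (34/57 + 65/6))² = (12 + 1303/114)² = (2671/114)² = 7134241/12996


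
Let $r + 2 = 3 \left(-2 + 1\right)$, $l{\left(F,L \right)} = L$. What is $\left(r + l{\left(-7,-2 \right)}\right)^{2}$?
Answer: $49$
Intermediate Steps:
$r = -5$ ($r = -2 + 3 \left(-2 + 1\right) = -2 + 3 \left(-1\right) = -2 - 3 = -5$)
$\left(r + l{\left(-7,-2 \right)}\right)^{2} = \left(-5 - 2\right)^{2} = \left(-7\right)^{2} = 49$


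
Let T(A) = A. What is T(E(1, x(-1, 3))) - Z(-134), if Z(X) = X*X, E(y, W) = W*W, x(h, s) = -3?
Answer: -17947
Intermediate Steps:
E(y, W) = W**2
Z(X) = X**2
T(E(1, x(-1, 3))) - Z(-134) = (-3)**2 - 1*(-134)**2 = 9 - 1*17956 = 9 - 17956 = -17947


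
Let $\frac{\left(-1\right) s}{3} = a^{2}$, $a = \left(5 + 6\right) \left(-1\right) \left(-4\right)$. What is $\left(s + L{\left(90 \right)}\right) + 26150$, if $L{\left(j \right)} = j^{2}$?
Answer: $28442$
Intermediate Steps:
$a = 44$ ($a = 11 \left(-1\right) \left(-4\right) = \left(-11\right) \left(-4\right) = 44$)
$s = -5808$ ($s = - 3 \cdot 44^{2} = \left(-3\right) 1936 = -5808$)
$\left(s + L{\left(90 \right)}\right) + 26150 = \left(-5808 + 90^{2}\right) + 26150 = \left(-5808 + 8100\right) + 26150 = 2292 + 26150 = 28442$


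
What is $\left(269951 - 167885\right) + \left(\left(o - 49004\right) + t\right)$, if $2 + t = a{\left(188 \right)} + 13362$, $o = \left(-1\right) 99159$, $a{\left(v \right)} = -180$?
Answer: $-32917$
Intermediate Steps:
$o = -99159$
$t = 13180$ ($t = -2 + \left(-180 + 13362\right) = -2 + 13182 = 13180$)
$\left(269951 - 167885\right) + \left(\left(o - 49004\right) + t\right) = \left(269951 - 167885\right) + \left(\left(-99159 - 49004\right) + 13180\right) = 102066 + \left(-148163 + 13180\right) = 102066 - 134983 = -32917$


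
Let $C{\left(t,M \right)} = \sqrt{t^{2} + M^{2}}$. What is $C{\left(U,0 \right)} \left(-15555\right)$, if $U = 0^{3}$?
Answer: $0$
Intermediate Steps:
$U = 0$
$C{\left(t,M \right)} = \sqrt{M^{2} + t^{2}}$
$C{\left(U,0 \right)} \left(-15555\right) = \sqrt{0^{2} + 0^{2}} \left(-15555\right) = \sqrt{0 + 0} \left(-15555\right) = \sqrt{0} \left(-15555\right) = 0 \left(-15555\right) = 0$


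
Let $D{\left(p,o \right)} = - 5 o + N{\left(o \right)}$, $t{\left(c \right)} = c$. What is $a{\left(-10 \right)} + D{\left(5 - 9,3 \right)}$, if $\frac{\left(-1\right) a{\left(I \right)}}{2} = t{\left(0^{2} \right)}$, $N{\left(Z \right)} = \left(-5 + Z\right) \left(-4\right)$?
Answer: $-7$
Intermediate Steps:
$N{\left(Z \right)} = 20 - 4 Z$
$a{\left(I \right)} = 0$ ($a{\left(I \right)} = - 2 \cdot 0^{2} = \left(-2\right) 0 = 0$)
$D{\left(p,o \right)} = 20 - 9 o$ ($D{\left(p,o \right)} = - 5 o - \left(-20 + 4 o\right) = 20 - 9 o$)
$a{\left(-10 \right)} + D{\left(5 - 9,3 \right)} = 0 + \left(20 - 27\right) = 0 - 7 = -7$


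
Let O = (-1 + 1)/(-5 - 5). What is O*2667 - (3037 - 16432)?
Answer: 13395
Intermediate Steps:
O = 0 (O = 0/(-10) = 0*(-⅒) = 0)
O*2667 - (3037 - 16432) = 0*2667 - (3037 - 16432) = 0 - 1*(-13395) = 0 + 13395 = 13395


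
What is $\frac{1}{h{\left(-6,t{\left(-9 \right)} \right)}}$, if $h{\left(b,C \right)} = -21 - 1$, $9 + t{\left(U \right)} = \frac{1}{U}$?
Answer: $- \frac{1}{22} \approx -0.045455$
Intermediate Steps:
$t{\left(U \right)} = -9 + \frac{1}{U}$
$h{\left(b,C \right)} = -22$ ($h{\left(b,C \right)} = -21 - 1 = -22$)
$\frac{1}{h{\left(-6,t{\left(-9 \right)} \right)}} = \frac{1}{-22} = - \frac{1}{22}$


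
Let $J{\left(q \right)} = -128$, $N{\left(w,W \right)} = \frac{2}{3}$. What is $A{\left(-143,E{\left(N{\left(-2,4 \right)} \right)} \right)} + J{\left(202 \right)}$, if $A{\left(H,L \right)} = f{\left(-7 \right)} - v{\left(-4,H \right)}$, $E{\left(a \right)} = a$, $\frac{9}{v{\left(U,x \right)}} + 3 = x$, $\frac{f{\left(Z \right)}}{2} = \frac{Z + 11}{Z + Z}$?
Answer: $- \frac{131337}{1022} \approx -128.51$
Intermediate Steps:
$N{\left(w,W \right)} = \frac{2}{3}$ ($N{\left(w,W \right)} = 2 \cdot \frac{1}{3} = \frac{2}{3}$)
$f{\left(Z \right)} = \frac{11 + Z}{Z}$ ($f{\left(Z \right)} = 2 \frac{Z + 11}{Z + Z} = 2 \frac{11 + Z}{2 Z} = \frac{11 + Z}{Z}$)
$v{\left(U,x \right)} = \frac{9}{-3 + x}$
$A{\left(H,L \right)} = - \frac{4}{7} - \frac{9}{-3 + H}$ ($A{\left(H,L \right)} = \frac{11 - 7}{-7} - \frac{9}{-3 + H} = \left(- \frac{1}{7}\right) 4 - \frac{9}{-3 + H} = - \frac{4}{7} - \frac{9}{-3 + H}$)
$A{\left(-143,E{\left(N{\left(-2,4 \right)} \right)} \right)} + J{\left(202 \right)} = \frac{-51 - -572}{7 \left(-3 - 143\right)} - 128 = \frac{-51 + 572}{7 \left(-146\right)} - 128 = \frac{1}{7} \left(- \frac{1}{146}\right) 521 - 128 = - \frac{521}{1022} - 128 = - \frac{131337}{1022}$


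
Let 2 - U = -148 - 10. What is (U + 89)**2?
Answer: 62001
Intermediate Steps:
U = 160 (U = 2 - (-148 - 10) = 2 - 1*(-158) = 2 + 158 = 160)
(U + 89)**2 = (160 + 89)**2 = 249**2 = 62001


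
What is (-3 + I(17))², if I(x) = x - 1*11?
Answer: 9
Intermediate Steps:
I(x) = -11 + x (I(x) = x - 11 = -11 + x)
(-3 + I(17))² = (-3 + (-11 + 17))² = (-3 + 6)² = 3² = 9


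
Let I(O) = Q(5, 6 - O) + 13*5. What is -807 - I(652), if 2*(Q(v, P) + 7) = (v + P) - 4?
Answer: -1085/2 ≈ -542.50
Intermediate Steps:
Q(v, P) = -9 + P/2 + v/2 (Q(v, P) = -7 + ((v + P) - 4)/2 = -7 + ((P + v) - 4)/2 = -7 + (-4 + P + v)/2 = -7 + (-2 + P/2 + v/2) = -9 + P/2 + v/2)
I(O) = 123/2 - O/2 (I(O) = (-9 + (6 - O)/2 + (1/2)*5) + 13*5 = (-9 + (3 - O/2) + 5/2) + 65 = (-7/2 - O/2) + 65 = 123/2 - O/2)
-807 - I(652) = -807 - (123/2 - 1/2*652) = -807 - (123/2 - 326) = -807 - 1*(-529/2) = -807 + 529/2 = -1085/2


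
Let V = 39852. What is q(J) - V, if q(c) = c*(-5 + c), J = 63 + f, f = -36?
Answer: -39258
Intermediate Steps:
J = 27 (J = 63 - 36 = 27)
q(J) - V = 27*(-5 + 27) - 1*39852 = 27*22 - 39852 = 594 - 39852 = -39258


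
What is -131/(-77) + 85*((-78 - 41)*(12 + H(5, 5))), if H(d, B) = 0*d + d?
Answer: -13240404/77 ≈ -1.7195e+5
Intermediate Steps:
H(d, B) = d (H(d, B) = 0 + d = d)
-131/(-77) + 85*((-78 - 41)*(12 + H(5, 5))) = -131/(-77) + 85*((-78 - 41)*(12 + 5)) = -131*(-1/77) + 85*(-119*17) = 131/77 + 85*(-2023) = 131/77 - 171955 = -13240404/77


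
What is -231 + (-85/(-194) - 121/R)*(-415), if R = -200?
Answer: -2575951/3880 ≈ -663.91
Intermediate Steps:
-231 + (-85/(-194) - 121/R)*(-415) = -231 + (-85/(-194) - 121/(-200))*(-415) = -231 + (-85*(-1/194) - 121*(-1/200))*(-415) = -231 + (85/194 + 121/200)*(-415) = -231 + (20237/19400)*(-415) = -231 - 1679671/3880 = -2575951/3880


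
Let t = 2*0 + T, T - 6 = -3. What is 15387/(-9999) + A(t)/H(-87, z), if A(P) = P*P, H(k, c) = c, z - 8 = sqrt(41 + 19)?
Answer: 54865/3333 - 9*sqrt(15)/2 ≈ -0.96728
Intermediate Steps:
T = 3 (T = 6 - 3 = 3)
z = 8 + 2*sqrt(15) (z = 8 + sqrt(41 + 19) = 8 + sqrt(60) = 8 + 2*sqrt(15) ≈ 15.746)
t = 3 (t = 2*0 + 3 = 0 + 3 = 3)
A(P) = P**2
15387/(-9999) + A(t)/H(-87, z) = 15387/(-9999) + 3**2/(8 + 2*sqrt(15)) = 15387*(-1/9999) + 9/(8 + 2*sqrt(15)) = -5129/3333 + 9/(8 + 2*sqrt(15))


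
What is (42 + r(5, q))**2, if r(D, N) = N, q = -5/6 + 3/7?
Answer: 3052009/1764 ≈ 1730.2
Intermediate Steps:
q = -17/42 (q = -5*1/6 + 3*(1/7) = -5/6 + 3/7 = -17/42 ≈ -0.40476)
(42 + r(5, q))**2 = (42 - 17/42)**2 = (1747/42)**2 = 3052009/1764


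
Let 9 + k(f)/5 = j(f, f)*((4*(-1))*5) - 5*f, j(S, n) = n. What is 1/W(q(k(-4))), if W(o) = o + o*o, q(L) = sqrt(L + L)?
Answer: 1/909 - sqrt(910)/827190 ≈ 0.0010636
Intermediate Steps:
k(f) = -45 - 125*f (k(f) = -45 + 5*(f*((4*(-1))*5) - 5*f) = -45 + 5*(f*(-4*5) - 5*f) = -45 + 5*(f*(-20) - 5*f) = -45 + 5*(-20*f - 5*f) = -45 + 5*(-25*f) = -45 - 125*f)
q(L) = sqrt(2)*sqrt(L) (q(L) = sqrt(2*L) = sqrt(2)*sqrt(L))
W(o) = o + o**2
1/W(q(k(-4))) = 1/((sqrt(2)*sqrt(-45 - 125*(-4)))*(1 + sqrt(2)*sqrt(-45 - 125*(-4)))) = 1/((sqrt(2)*sqrt(-45 + 500))*(1 + sqrt(2)*sqrt(-45 + 500))) = 1/((sqrt(2)*sqrt(455))*(1 + sqrt(2)*sqrt(455))) = 1/(sqrt(910)*(1 + sqrt(910))) = sqrt(910)/(910*(1 + sqrt(910)))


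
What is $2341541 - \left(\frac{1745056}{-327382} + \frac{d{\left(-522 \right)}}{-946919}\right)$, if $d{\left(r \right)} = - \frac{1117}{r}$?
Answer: $\frac{8237265322928549983}{3517874157006} \approx 2.3415 \cdot 10^{6}$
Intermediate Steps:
$2341541 - \left(\frac{1745056}{-327382} + \frac{d{\left(-522 \right)}}{-946919}\right) = 2341541 - \left(\frac{1745056}{-327382} + \frac{\left(-1117\right) \frac{1}{-522}}{-946919}\right) = 2341541 - \left(1745056 \left(- \frac{1}{327382}\right) + \left(-1117\right) \left(- \frac{1}{522}\right) \left(- \frac{1}{946919}\right)\right) = 2341541 - \left(- \frac{37936}{7117} + \frac{1117}{522} \left(- \frac{1}{946919}\right)\right) = 2341541 - \left(- \frac{37936}{7117} - \frac{1117}{494291718}\right) = 2341541 - - \frac{18751458563737}{3517874157006} = 2341541 + \frac{18751458563737}{3517874157006} = \frac{8237265322928549983}{3517874157006}$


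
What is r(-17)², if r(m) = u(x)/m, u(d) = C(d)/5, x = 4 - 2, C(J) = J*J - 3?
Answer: 1/7225 ≈ 0.00013841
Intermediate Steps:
C(J) = -3 + J² (C(J) = J² - 3 = -3 + J²)
x = 2
u(d) = -⅗ + d²/5 (u(d) = (-3 + d²)/5 = (-3 + d²)*(⅕) = -⅗ + d²/5)
r(m) = 1/(5*m) (r(m) = (-⅗ + (⅕)*2²)/m = (-⅗ + (⅕)*4)/m = (-⅗ + ⅘)/m = 1/(5*m))
r(-17)² = ((⅕)/(-17))² = ((⅕)*(-1/17))² = (-1/85)² = 1/7225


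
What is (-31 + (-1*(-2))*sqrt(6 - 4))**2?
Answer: 969 - 124*sqrt(2) ≈ 793.64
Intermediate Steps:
(-31 + (-1*(-2))*sqrt(6 - 4))**2 = (-31 + 2*sqrt(2))**2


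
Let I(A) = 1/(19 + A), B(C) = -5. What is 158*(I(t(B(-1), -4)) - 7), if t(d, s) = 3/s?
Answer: -80106/73 ≈ -1097.3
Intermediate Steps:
158*(I(t(B(-1), -4)) - 7) = 158*(1/(19 + 3/(-4)) - 7) = 158*(1/(19 + 3*(-¼)) - 7) = 158*(1/(19 - ¾) - 7) = 158*(1/(73/4) - 7) = 158*(4/73 - 7) = 158*(-507/73) = -80106/73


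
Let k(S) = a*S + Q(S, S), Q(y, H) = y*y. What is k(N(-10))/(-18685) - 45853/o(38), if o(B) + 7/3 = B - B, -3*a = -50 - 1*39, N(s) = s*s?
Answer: 1542119489/78477 ≈ 19651.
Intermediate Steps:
N(s) = s²
a = 89/3 (a = -(-50 - 1*39)/3 = -(-50 - 39)/3 = -⅓*(-89) = 89/3 ≈ 29.667)
Q(y, H) = y²
k(S) = S² + 89*S/3 (k(S) = 89*S/3 + S² = S² + 89*S/3)
o(B) = -7/3 (o(B) = -7/3 + (B - B) = -7/3 + 0 = -7/3)
k(N(-10))/(-18685) - 45853/o(38) = ((⅓)*(-10)²*(89 + 3*(-10)²))/(-18685) - 45853/(-7/3) = ((⅓)*100*(89 + 3*100))*(-1/18685) - 45853*(-3/7) = ((⅓)*100*(89 + 300))*(-1/18685) + 137559/7 = ((⅓)*100*389)*(-1/18685) + 137559/7 = (38900/3)*(-1/18685) + 137559/7 = -7780/11211 + 137559/7 = 1542119489/78477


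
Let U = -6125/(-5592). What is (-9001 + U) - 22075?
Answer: -173770867/5592 ≈ -31075.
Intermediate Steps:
U = 6125/5592 (U = -6125*(-1/5592) = 6125/5592 ≈ 1.0953)
(-9001 + U) - 22075 = (-9001 + 6125/5592) - 22075 = -50327467/5592 - 22075 = -173770867/5592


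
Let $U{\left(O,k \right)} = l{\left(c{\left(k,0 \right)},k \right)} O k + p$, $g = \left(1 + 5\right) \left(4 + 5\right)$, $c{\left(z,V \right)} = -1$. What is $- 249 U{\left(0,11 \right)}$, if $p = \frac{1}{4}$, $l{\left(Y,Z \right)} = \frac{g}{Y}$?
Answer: $- \frac{249}{4} \approx -62.25$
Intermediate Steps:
$g = 54$ ($g = 6 \cdot 9 = 54$)
$l{\left(Y,Z \right)} = \frac{54}{Y}$
$p = \frac{1}{4} \approx 0.25$
$U{\left(O,k \right)} = \frac{1}{4} - 54 O k$ ($U{\left(O,k \right)} = \frac{54}{-1} O k + \frac{1}{4} = 54 \left(-1\right) O k + \frac{1}{4} = - 54 O k + \frac{1}{4} = \frac{1}{4} - 54 O k$)
$- 249 U{\left(0,11 \right)} = - 249 \left(\frac{1}{4} - 0 \cdot 11\right) = - 249 \left(\frac{1}{4} + 0\right) = \left(-249\right) \frac{1}{4} = - \frac{249}{4}$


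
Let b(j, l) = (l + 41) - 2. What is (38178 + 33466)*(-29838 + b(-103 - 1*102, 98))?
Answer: -2127898444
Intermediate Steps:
b(j, l) = 39 + l (b(j, l) = (41 + l) - 2 = 39 + l)
(38178 + 33466)*(-29838 + b(-103 - 1*102, 98)) = (38178 + 33466)*(-29838 + (39 + 98)) = 71644*(-29838 + 137) = 71644*(-29701) = -2127898444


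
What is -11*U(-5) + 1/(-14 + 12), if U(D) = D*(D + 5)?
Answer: -½ ≈ -0.50000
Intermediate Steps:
U(D) = D*(5 + D)
-11*U(-5) + 1/(-14 + 12) = -(-55)*(5 - 5) + 1/(-14 + 12) = -(-55)*0 + 1/(-2) = -11*0 - ½ = 0 - ½ = -½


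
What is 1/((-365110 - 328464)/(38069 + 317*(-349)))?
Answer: 36282/346787 ≈ 0.10462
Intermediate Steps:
1/((-365110 - 328464)/(38069 + 317*(-349))) = 1/(-693574/(38069 - 110633)) = 1/(-693574/(-72564)) = 1/(-693574*(-1/72564)) = 1/(346787/36282) = 36282/346787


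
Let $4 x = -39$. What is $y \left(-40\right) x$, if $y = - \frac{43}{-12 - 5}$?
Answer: $\frac{16770}{17} \approx 986.47$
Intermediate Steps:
$y = \frac{43}{17}$ ($y = - \frac{43}{-12 - 5} = - \frac{43}{-17} = \left(-43\right) \left(- \frac{1}{17}\right) = \frac{43}{17} \approx 2.5294$)
$x = - \frac{39}{4}$ ($x = \frac{1}{4} \left(-39\right) = - \frac{39}{4} \approx -9.75$)
$y \left(-40\right) x = \frac{43}{17} \left(-40\right) \left(- \frac{39}{4}\right) = \left(- \frac{1720}{17}\right) \left(- \frac{39}{4}\right) = \frac{16770}{17}$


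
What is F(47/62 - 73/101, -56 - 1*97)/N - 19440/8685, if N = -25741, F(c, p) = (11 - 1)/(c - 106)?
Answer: -7378749352052/3296529994163 ≈ -2.2383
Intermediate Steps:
F(c, p) = 10/(-106 + c)
F(47/62 - 73/101, -56 - 1*97)/N - 19440/8685 = (10/(-106 + (47/62 - 73/101)))/(-25741) - 19440/8685 = (10/(-106 + (47*(1/62) - 73*1/101)))*(-1/25741) - 19440*1/8685 = (10/(-106 + (47/62 - 73/101)))*(-1/25741) - 432/193 = (10/(-106 + 221/6262))*(-1/25741) - 432/193 = (10/(-663551/6262))*(-1/25741) - 432/193 = (10*(-6262/663551))*(-1/25741) - 432/193 = -62620/663551*(-1/25741) - 432/193 = 62620/17080466291 - 432/193 = -7378749352052/3296529994163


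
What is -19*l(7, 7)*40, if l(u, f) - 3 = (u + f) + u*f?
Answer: -50160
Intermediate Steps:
l(u, f) = 3 + f + u + f*u (l(u, f) = 3 + ((u + f) + u*f) = 3 + ((f + u) + f*u) = 3 + (f + u + f*u) = 3 + f + u + f*u)
-19*l(7, 7)*40 = -19*(3 + 7 + 7 + 7*7)*40 = -19*(3 + 7 + 7 + 49)*40 = -19*66*40 = -1254*40 = -50160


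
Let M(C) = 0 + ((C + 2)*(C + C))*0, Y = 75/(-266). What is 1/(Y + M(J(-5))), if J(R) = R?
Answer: -266/75 ≈ -3.5467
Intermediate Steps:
Y = -75/266 (Y = 75*(-1/266) = -75/266 ≈ -0.28195)
M(C) = 0 (M(C) = 0 + ((2 + C)*(2*C))*0 = 0 + (2*C*(2 + C))*0 = 0 + 0 = 0)
1/(Y + M(J(-5))) = 1/(-75/266 + 0) = 1/(-75/266) = -266/75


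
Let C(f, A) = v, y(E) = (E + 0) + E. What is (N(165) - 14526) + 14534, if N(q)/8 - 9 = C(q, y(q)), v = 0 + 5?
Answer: 120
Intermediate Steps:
v = 5
y(E) = 2*E (y(E) = E + E = 2*E)
C(f, A) = 5
N(q) = 112 (N(q) = 72 + 8*5 = 72 + 40 = 112)
(N(165) - 14526) + 14534 = (112 - 14526) + 14534 = -14414 + 14534 = 120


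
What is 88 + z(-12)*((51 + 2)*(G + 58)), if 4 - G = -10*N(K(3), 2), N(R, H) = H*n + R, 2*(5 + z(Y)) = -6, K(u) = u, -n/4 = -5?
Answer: -208520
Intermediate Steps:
n = 20 (n = -4*(-5) = 20)
z(Y) = -8 (z(Y) = -5 + (½)*(-6) = -5 - 3 = -8)
N(R, H) = R + 20*H (N(R, H) = H*20 + R = 20*H + R = R + 20*H)
G = 434 (G = 4 - (-10)*(3 + 20*2) = 4 - (-10)*(3 + 40) = 4 - (-10)*43 = 4 - 1*(-430) = 4 + 430 = 434)
88 + z(-12)*((51 + 2)*(G + 58)) = 88 - 8*(51 + 2)*(434 + 58) = 88 - 424*492 = 88 - 8*26076 = 88 - 208608 = -208520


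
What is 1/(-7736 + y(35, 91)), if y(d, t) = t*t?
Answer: 1/545 ≈ 0.0018349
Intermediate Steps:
y(d, t) = t²
1/(-7736 + y(35, 91)) = 1/(-7736 + 91²) = 1/(-7736 + 8281) = 1/545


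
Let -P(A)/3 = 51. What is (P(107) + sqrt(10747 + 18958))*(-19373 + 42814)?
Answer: -3586473 + 23441*sqrt(29705) ≈ 4.5362e+5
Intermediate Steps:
P(A) = -153 (P(A) = -3*51 = -153)
(P(107) + sqrt(10747 + 18958))*(-19373 + 42814) = (-153 + sqrt(10747 + 18958))*(-19373 + 42814) = (-153 + sqrt(29705))*23441 = -3586473 + 23441*sqrt(29705)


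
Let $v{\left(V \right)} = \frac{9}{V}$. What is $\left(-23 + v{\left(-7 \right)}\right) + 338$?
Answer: $\frac{2196}{7} \approx 313.71$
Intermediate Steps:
$\left(-23 + v{\left(-7 \right)}\right) + 338 = \left(-23 + \frac{9}{-7}\right) + 338 = \left(-23 + 9 \left(- \frac{1}{7}\right)\right) + 338 = \left(-23 - \frac{9}{7}\right) + 338 = - \frac{170}{7} + 338 = \frac{2196}{7}$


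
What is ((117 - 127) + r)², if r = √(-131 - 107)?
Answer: (-10 + I*√238)² ≈ -138.0 - 308.54*I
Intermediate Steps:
r = I*√238 (r = √(-238) = I*√238 ≈ 15.427*I)
((117 - 127) + r)² = ((117 - 127) + I*√238)² = (-10 + I*√238)²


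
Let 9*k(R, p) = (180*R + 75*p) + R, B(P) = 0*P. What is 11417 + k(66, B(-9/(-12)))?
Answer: 38233/3 ≈ 12744.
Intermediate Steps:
B(P) = 0
k(R, p) = 25*p/3 + 181*R/9 (k(R, p) = ((180*R + 75*p) + R)/9 = ((75*p + 180*R) + R)/9 = (75*p + 181*R)/9 = 25*p/3 + 181*R/9)
11417 + k(66, B(-9/(-12))) = 11417 + ((25/3)*0 + (181/9)*66) = 11417 + (0 + 3982/3) = 11417 + 3982/3 = 38233/3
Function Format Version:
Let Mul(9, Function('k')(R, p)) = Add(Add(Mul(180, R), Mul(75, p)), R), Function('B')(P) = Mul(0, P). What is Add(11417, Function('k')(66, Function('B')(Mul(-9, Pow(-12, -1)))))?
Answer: Rational(38233, 3) ≈ 12744.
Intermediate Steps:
Function('B')(P) = 0
Function('k')(R, p) = Add(Mul(Rational(25, 3), p), Mul(Rational(181, 9), R)) (Function('k')(R, p) = Mul(Rational(1, 9), Add(Add(Mul(180, R), Mul(75, p)), R)) = Mul(Rational(1, 9), Add(Add(Mul(75, p), Mul(180, R)), R)) = Mul(Rational(1, 9), Add(Mul(75, p), Mul(181, R))) = Add(Mul(Rational(25, 3), p), Mul(Rational(181, 9), R)))
Add(11417, Function('k')(66, Function('B')(Mul(-9, Pow(-12, -1))))) = Add(11417, Add(Mul(Rational(25, 3), 0), Mul(Rational(181, 9), 66))) = Add(11417, Add(0, Rational(3982, 3))) = Add(11417, Rational(3982, 3)) = Rational(38233, 3)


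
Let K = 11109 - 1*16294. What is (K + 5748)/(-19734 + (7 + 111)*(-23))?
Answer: -563/22448 ≈ -0.025080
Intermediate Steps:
K = -5185 (K = 11109 - 16294 = -5185)
(K + 5748)/(-19734 + (7 + 111)*(-23)) = (-5185 + 5748)/(-19734 + (7 + 111)*(-23)) = 563/(-19734 + 118*(-23)) = 563/(-19734 - 2714) = 563/(-22448) = 563*(-1/22448) = -563/22448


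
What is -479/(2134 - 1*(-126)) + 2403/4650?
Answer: 106781/350300 ≈ 0.30483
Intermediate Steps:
-479/(2134 - 1*(-126)) + 2403/4650 = -479/(2134 + 126) + 2403*(1/4650) = -479/2260 + 801/1550 = 106781/350300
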